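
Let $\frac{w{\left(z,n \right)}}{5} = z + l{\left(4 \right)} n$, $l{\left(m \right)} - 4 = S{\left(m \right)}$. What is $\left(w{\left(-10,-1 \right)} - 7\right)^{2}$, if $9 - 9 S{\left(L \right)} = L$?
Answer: $\frac{515524}{81} \approx 6364.5$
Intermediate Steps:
$S{\left(L \right)} = 1 - \frac{L}{9}$
$l{\left(m \right)} = 5 - \frac{m}{9}$ ($l{\left(m \right)} = 4 - \left(-1 + \frac{m}{9}\right) = 5 - \frac{m}{9}$)
$w{\left(z,n \right)} = 5 z + \frac{205 n}{9}$ ($w{\left(z,n \right)} = 5 \left(z + \left(5 - \frac{4}{9}\right) n\right) = 5 \left(z + \frac{41 n}{9}\right) = 5 z + \frac{205 n}{9}$)
$\left(w{\left(-10,-1 \right)} - 7\right)^{2} = \left(\left(5 \left(-10\right) + \frac{205}{9} \left(-1\right)\right) - 7\right)^{2} = \left(\left(-50 - \frac{205}{9}\right) - 7\right)^{2} = \left(- \frac{655}{9} - 7\right)^{2} = \left(- \frac{718}{9}\right)^{2} = \frac{515524}{81}$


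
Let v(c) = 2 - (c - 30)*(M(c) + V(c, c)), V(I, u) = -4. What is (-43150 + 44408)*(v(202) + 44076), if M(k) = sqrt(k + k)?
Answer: 56315628 - 432752*sqrt(101) ≈ 5.1967e+7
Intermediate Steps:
M(k) = sqrt(2)*sqrt(k) (M(k) = sqrt(2*k) = sqrt(2)*sqrt(k))
v(c) = 2 - (-30 + c)*(-4 + sqrt(2)*sqrt(c)) (v(c) = 2 - (c - 30)*(sqrt(2)*sqrt(c) - 4) = 2 - (-30 + c)*(-4 + sqrt(2)*sqrt(c)))
(-43150 + 44408)*(v(202) + 44076) = (-43150 + 44408)*((-118 + 4*202 - sqrt(2)*202**(3/2) + 30*sqrt(2)*sqrt(202)) + 44076) = 1258*((-118 + 808 - sqrt(2)*202*sqrt(202) + 60*sqrt(101)) + 44076) = 1258*((-118 + 808 - 404*sqrt(101) + 60*sqrt(101)) + 44076) = 1258*((690 - 344*sqrt(101)) + 44076) = 1258*(44766 - 344*sqrt(101)) = 56315628 - 432752*sqrt(101)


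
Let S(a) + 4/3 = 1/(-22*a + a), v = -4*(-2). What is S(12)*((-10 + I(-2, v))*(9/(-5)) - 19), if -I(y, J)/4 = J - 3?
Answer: -1685/36 ≈ -46.806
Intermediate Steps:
v = 8
I(y, J) = 12 - 4*J (I(y, J) = -4*(J - 3) = -4*(-3 + J) = 12 - 4*J)
S(a) = -4/3 - 1/(21*a) (S(a) = -4/3 + 1/(-22*a + a) = -4/3 + 1/(-21*a) = -4/3 - 1/(21*a))
S(12)*((-10 + I(-2, v))*(9/(-5)) - 19) = ((1/21)*(-1 - 28*12)/12)*((-10 + (12 - 4*8))*(9/(-5)) - 19) = ((1/21)*(1/12)*(-1 - 336))*((-10 + (12 - 32))*(9*(-⅕)) - 19) = ((1/21)*(1/12)*(-337))*((-10 - 20)*(-9/5) - 19) = -337*(-30*(-9/5) - 19)/252 = -337*(54 - 19)/252 = -337/252*35 = -1685/36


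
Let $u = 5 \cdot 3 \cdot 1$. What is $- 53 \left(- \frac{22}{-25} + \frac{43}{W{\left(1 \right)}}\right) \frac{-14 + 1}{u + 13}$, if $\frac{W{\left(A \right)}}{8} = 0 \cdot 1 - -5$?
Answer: $\frac{269399}{5600} \approx 48.107$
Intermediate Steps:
$W{\left(A \right)} = 40$ ($W{\left(A \right)} = 8 \left(0 \cdot 1 - -5\right) = 8 \left(0 + 5\right) = 8 \cdot 5 = 40$)
$u = 15$ ($u = 15 \cdot 1 = 15$)
$- 53 \left(- \frac{22}{-25} + \frac{43}{W{\left(1 \right)}}\right) \frac{-14 + 1}{u + 13} = - 53 \left(- \frac{22}{-25} + \frac{43}{40}\right) \frac{-14 + 1}{15 + 13} = - 53 \left(\left(-22\right) \left(- \frac{1}{25}\right) + 43 \cdot \frac{1}{40}\right) \left(- \frac{13}{28}\right) = - 53 \left(\frac{22}{25} + \frac{43}{40}\right) \left(\left(-13\right) \frac{1}{28}\right) = \left(-53\right) \frac{391}{200} \left(- \frac{13}{28}\right) = \left(- \frac{20723}{200}\right) \left(- \frac{13}{28}\right) = \frac{269399}{5600}$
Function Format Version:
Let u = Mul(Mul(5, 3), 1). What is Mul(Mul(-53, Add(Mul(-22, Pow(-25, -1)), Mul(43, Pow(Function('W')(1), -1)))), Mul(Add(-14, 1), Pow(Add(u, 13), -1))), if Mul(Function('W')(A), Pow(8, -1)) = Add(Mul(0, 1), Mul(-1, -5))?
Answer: Rational(269399, 5600) ≈ 48.107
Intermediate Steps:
Function('W')(A) = 40 (Function('W')(A) = Mul(8, Add(Mul(0, 1), Mul(-1, -5))) = Mul(8, Add(0, 5)) = Mul(8, 5) = 40)
u = 15 (u = Mul(15, 1) = 15)
Mul(Mul(-53, Add(Mul(-22, Pow(-25, -1)), Mul(43, Pow(Function('W')(1), -1)))), Mul(Add(-14, 1), Pow(Add(u, 13), -1))) = Mul(Mul(-53, Add(Mul(-22, Pow(-25, -1)), Mul(43, Pow(40, -1)))), Mul(Add(-14, 1), Pow(Add(15, 13), -1))) = Mul(Mul(-53, Add(Mul(-22, Rational(-1, 25)), Mul(43, Rational(1, 40)))), Mul(-13, Pow(28, -1))) = Mul(Mul(-53, Add(Rational(22, 25), Rational(43, 40))), Mul(-13, Rational(1, 28))) = Mul(Mul(-53, Rational(391, 200)), Rational(-13, 28)) = Mul(Rational(-20723, 200), Rational(-13, 28)) = Rational(269399, 5600)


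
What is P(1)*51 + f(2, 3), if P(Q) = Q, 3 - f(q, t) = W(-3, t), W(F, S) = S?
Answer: 51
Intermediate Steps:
f(q, t) = 3 - t
P(1)*51 + f(2, 3) = 1*51 + (3 - 1*3) = 51 + (3 - 3) = 51 + 0 = 51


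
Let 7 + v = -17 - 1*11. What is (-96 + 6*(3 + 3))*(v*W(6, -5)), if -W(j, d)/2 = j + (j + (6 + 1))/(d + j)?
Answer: -79800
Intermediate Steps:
v = -35 (v = -7 + (-17 - 1*11) = -7 + (-17 - 11) = -7 - 28 = -35)
W(j, d) = -2*j - 2*(7 + j)/(d + j) (W(j, d) = -2*(j + (j + (6 + 1))/(d + j)) = -2*(j + (j + 7)/(d + j)) = -2*(j + (7 + j)/(d + j)) = -2*j - 2*(7 + j)/(d + j))
(-96 + 6*(3 + 3))*(v*W(6, -5)) = (-96 + 6*(3 + 3))*(-70*(-7 - 1*6 - 1*6**2 - 1*(-5)*6)/(-5 + 6)) = (-96 + 6*6)*(-70*(-7 - 6 - 1*36 + 30)/1) = (-96 + 36)*(-70*(-7 - 6 - 36 + 30)) = -(-2100)*2*1*(-19) = -(-2100)*(-38) = -60*1330 = -79800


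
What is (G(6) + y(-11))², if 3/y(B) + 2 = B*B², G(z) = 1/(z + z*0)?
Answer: 1729225/63968004 ≈ 0.027033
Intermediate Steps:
G(z) = 1/z (G(z) = 1/(z + 0) = 1/z)
y(B) = 3/(-2 + B³) (y(B) = 3/(-2 + B*B²) = 3/(-2 + B³))
(G(6) + y(-11))² = (1/6 + 3/(-2 + (-11)³))² = (⅙ + 3/(-2 - 1331))² = (⅙ + 3/(-1333))² = (⅙ + 3*(-1/1333))² = (⅙ - 3/1333)² = (1315/7998)² = 1729225/63968004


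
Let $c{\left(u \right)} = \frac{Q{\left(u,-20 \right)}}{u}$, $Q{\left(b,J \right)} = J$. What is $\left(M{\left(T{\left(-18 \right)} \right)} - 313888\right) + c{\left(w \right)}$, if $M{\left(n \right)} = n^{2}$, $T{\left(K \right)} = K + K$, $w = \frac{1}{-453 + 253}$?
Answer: $-308592$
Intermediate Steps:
$w = - \frac{1}{200}$ ($w = \frac{1}{-200} = - \frac{1}{200} \approx -0.005$)
$c{\left(u \right)} = - \frac{20}{u}$
$T{\left(K \right)} = 2 K$
$\left(M{\left(T{\left(-18 \right)} \right)} - 313888\right) + c{\left(w \right)} = \left(\left(2 \left(-18\right)\right)^{2} - 313888\right) - \frac{20}{- \frac{1}{200}} = \left(\left(-36\right)^{2} - 313888\right) - -4000 = \left(1296 - 313888\right) + 4000 = -312592 + 4000 = -308592$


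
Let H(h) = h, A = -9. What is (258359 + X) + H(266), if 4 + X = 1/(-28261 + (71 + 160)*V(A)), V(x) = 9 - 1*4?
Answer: 7010180825/27106 ≈ 2.5862e+5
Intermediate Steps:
V(x) = 5 (V(x) = 9 - 4 = 5)
X = -108425/27106 (X = -4 + 1/(-28261 + (71 + 160)*5) = -4 + 1/(-28261 + 231*5) = -4 + 1/(-28261 + 1155) = -4 + 1/(-27106) = -4 - 1/27106 = -108425/27106 ≈ -4.0000)
(258359 + X) + H(266) = (258359 - 108425/27106) + 266 = 7002970629/27106 + 266 = 7010180825/27106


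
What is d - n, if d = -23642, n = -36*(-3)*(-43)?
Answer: -18998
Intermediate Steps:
n = -4644 (n = 108*(-43) = -4644)
d - n = -23642 - 1*(-4644) = -23642 + 4644 = -18998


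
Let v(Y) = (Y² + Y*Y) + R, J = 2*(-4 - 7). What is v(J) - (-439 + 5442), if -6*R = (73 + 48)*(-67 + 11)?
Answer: -8717/3 ≈ -2905.7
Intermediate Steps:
R = 3388/3 (R = -(73 + 48)*(-67 + 11)/6 = -121*(-56)/6 = -⅙*(-6776) = 3388/3 ≈ 1129.3)
J = -22 (J = 2*(-11) = -22)
v(Y) = 3388/3 + 2*Y² (v(Y) = (Y² + Y*Y) + 3388/3 = (Y² + Y²) + 3388/3 = 2*Y² + 3388/3 = 3388/3 + 2*Y²)
v(J) - (-439 + 5442) = (3388/3 + 2*(-22)²) - (-439 + 5442) = (3388/3 + 2*484) - 1*5003 = (3388/3 + 968) - 5003 = 6292/3 - 5003 = -8717/3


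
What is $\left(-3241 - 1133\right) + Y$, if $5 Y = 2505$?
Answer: $-3873$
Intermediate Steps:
$Y = 501$ ($Y = \frac{1}{5} \cdot 2505 = 501$)
$\left(-3241 - 1133\right) + Y = \left(-3241 - 1133\right) + 501 = -4374 + 501 = -3873$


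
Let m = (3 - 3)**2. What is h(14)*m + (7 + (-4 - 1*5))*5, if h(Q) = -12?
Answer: -10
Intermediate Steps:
m = 0 (m = 0**2 = 0)
h(14)*m + (7 + (-4 - 1*5))*5 = -12*0 + (7 + (-4 - 1*5))*5 = 0 + (7 + (-4 - 5))*5 = 0 + (7 - 9)*5 = 0 - 2*5 = 0 - 10 = -10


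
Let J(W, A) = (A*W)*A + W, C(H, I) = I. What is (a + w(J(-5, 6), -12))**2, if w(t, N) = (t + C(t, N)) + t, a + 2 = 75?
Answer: 95481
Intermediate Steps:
a = 73 (a = -2 + 75 = 73)
J(W, A) = W + W*A**2 (J(W, A) = W*A**2 + W = W + W*A**2)
w(t, N) = N + 2*t (w(t, N) = (t + N) + t = (N + t) + t = N + 2*t)
(a + w(J(-5, 6), -12))**2 = (73 + (-12 + 2*(-5*(1 + 6**2))))**2 = (73 + (-12 + 2*(-5*(1 + 36))))**2 = (73 + (-12 + 2*(-5*37)))**2 = (73 + (-12 + 2*(-185)))**2 = (73 + (-12 - 370))**2 = (73 - 382)**2 = (-309)**2 = 95481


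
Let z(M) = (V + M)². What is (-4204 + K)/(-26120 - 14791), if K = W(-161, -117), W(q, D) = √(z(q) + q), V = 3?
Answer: 4204/40911 - √24803/40911 ≈ 0.098910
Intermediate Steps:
z(M) = (3 + M)²
W(q, D) = √(q + (3 + q)²) (W(q, D) = √((3 + q)² + q) = √(q + (3 + q)²))
K = √24803 (K = √(-161 + (3 - 161)²) = √(-161 + (-158)²) = √(-161 + 24964) = √24803 ≈ 157.49)
(-4204 + K)/(-26120 - 14791) = (-4204 + √24803)/(-26120 - 14791) = (-4204 + √24803)/(-40911) = (-4204 + √24803)*(-1/40911) = 4204/40911 - √24803/40911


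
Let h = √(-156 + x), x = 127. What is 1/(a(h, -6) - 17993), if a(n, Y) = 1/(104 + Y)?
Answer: -98/1763313 ≈ -5.5577e-5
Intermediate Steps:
h = I*√29 (h = √(-156 + 127) = √(-29) = I*√29 ≈ 5.3852*I)
1/(a(h, -6) - 17993) = 1/(1/(104 - 6) - 17993) = 1/(1/98 - 17993) = 1/(-1763313/98) = -98/1763313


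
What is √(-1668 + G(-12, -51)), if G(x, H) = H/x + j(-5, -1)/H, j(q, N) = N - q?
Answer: I*√17310471/102 ≈ 40.79*I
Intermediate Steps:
G(x, H) = 4/H + H/x (G(x, H) = H/x + (-1 - 1*(-5))/H = H/x + (-1 + 5)/H = H/x + 4/H = 4/H + H/x)
√(-1668 + G(-12, -51)) = √(-1668 + (4/(-51) - 51/(-12))) = √(-1668 + (4*(-1/51) - 51*(-1/12))) = √(-1668 + (-4/51 + 17/4)) = √(-1668 + 851/204) = √(-339421/204) = I*√17310471/102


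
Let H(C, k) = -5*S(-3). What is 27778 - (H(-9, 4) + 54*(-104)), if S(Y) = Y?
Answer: 33379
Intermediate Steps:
H(C, k) = 15 (H(C, k) = -5*(-3) = 15)
27778 - (H(-9, 4) + 54*(-104)) = 27778 - (15 + 54*(-104)) = 27778 - (15 - 5616) = 27778 - 1*(-5601) = 27778 + 5601 = 33379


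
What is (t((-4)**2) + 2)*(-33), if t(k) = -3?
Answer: 33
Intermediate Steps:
(t((-4)**2) + 2)*(-33) = (-3 + 2)*(-33) = -1*(-33) = 33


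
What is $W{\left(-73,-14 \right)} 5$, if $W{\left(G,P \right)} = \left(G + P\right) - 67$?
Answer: $-770$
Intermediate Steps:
$W{\left(G,P \right)} = -67 + G + P$
$W{\left(-73,-14 \right)} 5 = \left(-67 - 73 - 14\right) 5 = \left(-154\right) 5 = -770$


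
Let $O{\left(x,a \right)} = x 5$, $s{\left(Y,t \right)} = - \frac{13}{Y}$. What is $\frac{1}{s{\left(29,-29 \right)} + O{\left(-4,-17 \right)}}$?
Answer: $- \frac{29}{593} \approx -0.048904$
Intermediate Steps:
$O{\left(x,a \right)} = 5 x$
$\frac{1}{s{\left(29,-29 \right)} + O{\left(-4,-17 \right)}} = \frac{1}{- \frac{13}{29} + 5 \left(-4\right)} = \frac{1}{\left(-13\right) \frac{1}{29} - 20} = \frac{1}{- \frac{13}{29} - 20} = \frac{1}{- \frac{593}{29}} = - \frac{29}{593}$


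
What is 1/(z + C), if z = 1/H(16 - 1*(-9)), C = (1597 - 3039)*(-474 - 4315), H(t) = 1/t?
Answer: 1/6905763 ≈ 1.4481e-7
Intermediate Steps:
C = 6905738 (C = -1442*(-4789) = 6905738)
z = 25 (z = 1/(1/(16 - 1*(-9))) = 1/(1/(16 + 9)) = 1/(1/25) = 25)
1/(z + C) = 1/(25 + 6905738) = 1/6905763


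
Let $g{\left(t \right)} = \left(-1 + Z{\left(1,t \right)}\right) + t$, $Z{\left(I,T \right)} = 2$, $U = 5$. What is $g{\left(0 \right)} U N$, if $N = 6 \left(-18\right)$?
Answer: $-540$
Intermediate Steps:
$N = -108$
$g{\left(t \right)} = 1 + t$ ($g{\left(t \right)} = \left(-1 + 2\right) + t = 1 + t$)
$g{\left(0 \right)} U N = \left(1 + 0\right) 5 \left(-108\right) = 1 \cdot 5 \left(-108\right) = 5 \left(-108\right) = -540$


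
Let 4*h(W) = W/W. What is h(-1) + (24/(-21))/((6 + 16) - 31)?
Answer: 95/252 ≈ 0.37698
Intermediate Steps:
h(W) = 1/4 (h(W) = (W/W)/4 = (1/4)*1 = 1/4)
h(-1) + (24/(-21))/((6 + 16) - 31) = 1/4 + (24/(-21))/((6 + 16) - 31) = 1/4 + (24*(-1/21))/(22 - 31) = 1/4 - 8/7/(-9) = 1/4 - 1/9*(-8/7) = 1/4 + 8/63 = 95/252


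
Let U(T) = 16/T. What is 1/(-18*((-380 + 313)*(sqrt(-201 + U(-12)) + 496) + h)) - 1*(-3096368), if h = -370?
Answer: 31490137197967441/10170024105 - 67*I*sqrt(1821)/61020144630 ≈ 3.0964e+6 - 4.6855e-8*I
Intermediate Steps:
1/(-18*((-380 + 313)*(sqrt(-201 + U(-12)) + 496) + h)) - 1*(-3096368) = 1/(-18*((-380 + 313)*(sqrt(-201 + 16/(-12)) + 496) - 370)) - 1*(-3096368) = 1/(-18*(-67*(sqrt(-201 + 16*(-1/12)) + 496) - 370)) + 3096368 = 1/(-18*(-67*(sqrt(-201 - 4/3) + 496) - 370)) + 3096368 = 1/(-18*(-67*(sqrt(-607/3) + 496) - 370)) + 3096368 = 1/(-18*(-67*(I*sqrt(1821)/3 + 496) - 370)) + 3096368 = 1/(-18*(-67*(496 + I*sqrt(1821)/3) - 370)) + 3096368 = 1/(-18*((-33232 - 67*I*sqrt(1821)/3) - 370)) + 3096368 = 1/(-18*(-33602 - 67*I*sqrt(1821)/3)) + 3096368 = 1/(604836 + 402*I*sqrt(1821)) + 3096368 = 3096368 + 1/(604836 + 402*I*sqrt(1821))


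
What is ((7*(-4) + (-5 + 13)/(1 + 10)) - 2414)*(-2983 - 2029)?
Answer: 134592248/11 ≈ 1.2236e+7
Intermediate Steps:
((7*(-4) + (-5 + 13)/(1 + 10)) - 2414)*(-2983 - 2029) = ((-28 + 8/11) - 2414)*(-5012) = (-300/11 - 2414)*(-5012) = -26854/11*(-5012) = 134592248/11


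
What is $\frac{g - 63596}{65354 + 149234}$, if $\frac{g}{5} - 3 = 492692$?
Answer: $\frac{2399879}{214588} \approx 11.184$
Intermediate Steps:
$g = 2463475$ ($g = 15 + 5 \cdot 492692 = 15 + 2463460 = 2463475$)
$\frac{g - 63596}{65354 + 149234} = \frac{2463475 - 63596}{65354 + 149234} = \frac{2399879}{214588}$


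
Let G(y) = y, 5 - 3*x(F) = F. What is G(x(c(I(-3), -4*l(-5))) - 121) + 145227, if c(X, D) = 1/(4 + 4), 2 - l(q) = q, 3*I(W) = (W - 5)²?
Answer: 1160861/8 ≈ 1.4511e+5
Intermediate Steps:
I(W) = (-5 + W)²/3 (I(W) = (W - 5)²/3 = (-5 + W)²/3)
l(q) = 2 - q
c(X, D) = ⅛ (c(X, D) = 1/8 = ⅛)
x(F) = 5/3 - F/3
G(x(c(I(-3), -4*l(-5))) - 121) + 145227 = ((5/3 - ⅓*⅛) - 121) + 145227 = ((5/3 - 1/24) - 121) + 145227 = (13/8 - 121) + 145227 = -955/8 + 145227 = 1160861/8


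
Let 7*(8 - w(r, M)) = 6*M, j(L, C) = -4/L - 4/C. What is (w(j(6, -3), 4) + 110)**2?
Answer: 643204/49 ≈ 13127.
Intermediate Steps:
j(L, C) = -4/C - 4/L
w(r, M) = 8 - 6*M/7
(w(j(6, -3), 4) + 110)**2 = ((8 - 6/7*4) + 110)**2 = ((8 - 24/7) + 110)**2 = (32/7 + 110)**2 = (802/7)**2 = 643204/49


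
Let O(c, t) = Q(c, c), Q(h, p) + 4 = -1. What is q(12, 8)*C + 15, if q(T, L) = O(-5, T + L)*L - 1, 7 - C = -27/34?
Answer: -10355/34 ≈ -304.56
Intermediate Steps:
C = 265/34 (C = 7 - (-27)/34 = 7 - 1*(-27/34) = 7 + 27/34 = 265/34 ≈ 7.7941)
Q(h, p) = -5 (Q(h, p) = -4 - 1 = -5)
O(c, t) = -5
q(T, L) = -1 - 5*L (q(T, L) = -5*L - 1 = -1 - 5*L)
q(12, 8)*C + 15 = (-1 - 5*8)*(265/34) + 15 = (-1 - 40)*(265/34) + 15 = -41*265/34 + 15 = -10865/34 + 15 = -10355/34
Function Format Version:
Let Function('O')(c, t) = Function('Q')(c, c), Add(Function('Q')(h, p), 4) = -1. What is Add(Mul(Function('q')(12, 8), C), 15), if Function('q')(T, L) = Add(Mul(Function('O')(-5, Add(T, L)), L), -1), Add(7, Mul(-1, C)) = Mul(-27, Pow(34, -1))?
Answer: Rational(-10355, 34) ≈ -304.56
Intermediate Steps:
C = Rational(265, 34) (C = Add(7, Mul(-1, Mul(-27, Pow(34, -1)))) = Add(7, Mul(-1, Mul(-27, Rational(1, 34)))) = Add(7, Mul(-1, Rational(-27, 34))) = Add(7, Rational(27, 34)) = Rational(265, 34) ≈ 7.7941)
Function('Q')(h, p) = -5 (Function('Q')(h, p) = Add(-4, -1) = -5)
Function('O')(c, t) = -5
Function('q')(T, L) = Add(-1, Mul(-5, L)) (Function('q')(T, L) = Add(Mul(-5, L), -1) = Add(-1, Mul(-5, L)))
Add(Mul(Function('q')(12, 8), C), 15) = Add(Mul(Add(-1, Mul(-5, 8)), Rational(265, 34)), 15) = Add(Mul(Add(-1, -40), Rational(265, 34)), 15) = Add(Mul(-41, Rational(265, 34)), 15) = Add(Rational(-10865, 34), 15) = Rational(-10355, 34)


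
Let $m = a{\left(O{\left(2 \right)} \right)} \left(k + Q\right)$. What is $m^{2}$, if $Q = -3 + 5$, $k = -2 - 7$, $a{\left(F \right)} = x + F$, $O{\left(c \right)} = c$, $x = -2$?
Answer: $0$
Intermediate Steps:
$a{\left(F \right)} = -2 + F$
$k = -9$
$Q = 2$
$m = 0$ ($m = \left(-2 + 2\right) \left(-9 + 2\right) = 0 \left(-7\right) = 0$)
$m^{2} = 0^{2} = 0$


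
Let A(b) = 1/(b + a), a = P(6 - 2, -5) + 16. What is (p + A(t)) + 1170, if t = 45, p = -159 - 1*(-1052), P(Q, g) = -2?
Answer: 121718/59 ≈ 2063.0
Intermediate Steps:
p = 893 (p = -159 + 1052 = 893)
a = 14 (a = -2 + 16 = 14)
A(b) = 1/(14 + b) (A(b) = 1/(b + 14) = 1/(14 + b))
(p + A(t)) + 1170 = (893 + 1/(14 + 45)) + 1170 = (893 + 1/59) + 1170 = 52688/59 + 1170 = 121718/59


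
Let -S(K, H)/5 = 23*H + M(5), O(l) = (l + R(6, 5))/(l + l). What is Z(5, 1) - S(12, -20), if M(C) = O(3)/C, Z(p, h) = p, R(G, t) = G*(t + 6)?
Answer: -4567/2 ≈ -2283.5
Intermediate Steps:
R(G, t) = G*(6 + t)
O(l) = (66 + l)/(2*l) (O(l) = (l + 6*(6 + 5))/(l + l) = (l + 6*11)/((2*l)) = (l + 66)*(1/(2*l)) = (66 + l)*(1/(2*l)) = (66 + l)/(2*l))
M(C) = 23/(2*C) (M(C) = ((1/2)*(66 + 3)/3)/C = ((1/2)*(1/3)*69)/C = 23/(2*C))
S(K, H) = -23/2 - 115*H (S(K, H) = -5*(23*H + (23/2)/5) = -5*(23*H + (23/2)*(1/5)) = -5*(23*H + 23/10) = -5*(23/10 + 23*H) = -23/2 - 115*H)
Z(5, 1) - S(12, -20) = 5 - (-23/2 - 115*(-20)) = 5 - (-23/2 + 2300) = 5 - 1*4577/2 = 5 - 4577/2 = -4567/2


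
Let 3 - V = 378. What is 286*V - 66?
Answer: -107316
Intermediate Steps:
V = -375 (V = 3 - 1*378 = 3 - 378 = -375)
286*V - 66 = 286*(-375) - 66 = -107250 - 66 = -107316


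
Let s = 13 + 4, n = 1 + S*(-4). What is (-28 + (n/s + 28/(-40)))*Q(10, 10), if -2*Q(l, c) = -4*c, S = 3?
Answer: -9978/17 ≈ -586.94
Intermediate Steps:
Q(l, c) = 2*c (Q(l, c) = -(-2)*c = 2*c)
n = -11 (n = 1 + 3*(-4) = 1 - 12 = -11)
s = 17
(-28 + (n/s + 28/(-40)))*Q(10, 10) = (-28 + (-11/17 + 28/(-40)))*(2*10) = (-28 + (-11*1/17 + 28*(-1/40)))*20 = (-28 + (-11/17 - 7/10))*20 = (-28 - 229/170)*20 = -4989/170*20 = -9978/17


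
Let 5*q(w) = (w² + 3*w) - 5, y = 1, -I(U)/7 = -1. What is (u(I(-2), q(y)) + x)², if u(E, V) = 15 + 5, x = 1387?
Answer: 1979649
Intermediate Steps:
I(U) = 7 (I(U) = -7*(-1) = 7)
q(w) = -1 + w²/5 + 3*w/5 (q(w) = ((w² + 3*w) - 5)/5 = (-5 + w² + 3*w)/5 = -1 + w²/5 + 3*w/5)
u(E, V) = 20
(u(I(-2), q(y)) + x)² = (20 + 1387)² = 1407² = 1979649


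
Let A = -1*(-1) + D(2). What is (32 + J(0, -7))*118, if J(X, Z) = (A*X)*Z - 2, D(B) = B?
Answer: 3540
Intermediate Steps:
A = 3 (A = -1*(-1) + 2 = 1 + 2 = 3)
J(X, Z) = -2 + 3*X*Z (J(X, Z) = (3*X)*Z - 2 = 3*X*Z - 2 = -2 + 3*X*Z)
(32 + J(0, -7))*118 = (32 + (-2 + 3*0*(-7)))*118 = (32 + (-2 + 0))*118 = (32 - 2)*118 = 30*118 = 3540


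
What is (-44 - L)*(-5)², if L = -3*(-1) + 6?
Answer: -1325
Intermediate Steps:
L = 9 (L = 3 + 6 = 9)
(-44 - L)*(-5)² = (-44 - 1*9)*(-5)² = (-44 - 9)*25 = -53*25 = -1325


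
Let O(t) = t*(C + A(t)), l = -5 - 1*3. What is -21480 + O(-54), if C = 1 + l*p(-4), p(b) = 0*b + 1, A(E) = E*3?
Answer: -12354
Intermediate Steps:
A(E) = 3*E
p(b) = 1 (p(b) = 0 + 1 = 1)
l = -8 (l = -5 - 3 = -8)
C = -7 (C = 1 - 8*1 = 1 - 8 = -7)
O(t) = t*(-7 + 3*t)
-21480 + O(-54) = -21480 - 54*(-7 + 3*(-54)) = -21480 - 54*(-7 - 162) = -21480 - 54*(-169) = -21480 + 9126 = -12354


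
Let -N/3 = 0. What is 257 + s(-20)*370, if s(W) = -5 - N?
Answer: -1593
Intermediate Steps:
N = 0 (N = -3*0 = 0)
s(W) = -5 (s(W) = -5 - 1*0 = -5 + 0 = -5)
257 + s(-20)*370 = 257 - 5*370 = 257 - 1850 = -1593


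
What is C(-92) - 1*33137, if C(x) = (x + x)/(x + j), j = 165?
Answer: -2419185/73 ≈ -33140.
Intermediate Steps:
C(x) = 2*x/(165 + x) (C(x) = (x + x)/(x + 165) = (2*x)/(165 + x) = 2*x/(165 + x))
C(-92) - 1*33137 = 2*(-92)/(165 - 92) - 1*33137 = 2*(-92)/73 - 33137 = 2*(-92)*(1/73) - 33137 = -184/73 - 33137 = -2419185/73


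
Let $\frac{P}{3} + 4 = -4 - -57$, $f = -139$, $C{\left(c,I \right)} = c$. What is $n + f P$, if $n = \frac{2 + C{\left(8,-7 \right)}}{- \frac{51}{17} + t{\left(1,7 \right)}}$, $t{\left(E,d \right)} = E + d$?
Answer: $-20431$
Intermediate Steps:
$n = 2$ ($n = \frac{2 + 8}{- \frac{51}{17} + \left(1 + 7\right)} = \frac{10}{\left(-51\right) \frac{1}{17} + 8} = \frac{10}{-3 + 8} = \frac{10}{5} = 10 \cdot \frac{1}{5} = 2$)
$P = 147$ ($P = -12 + 3 \left(-4 - -57\right) = -12 + 3 \left(-4 + 57\right) = -12 + 3 \cdot 53 = -12 + 159 = 147$)
$n + f P = 2 - 20433 = -20431$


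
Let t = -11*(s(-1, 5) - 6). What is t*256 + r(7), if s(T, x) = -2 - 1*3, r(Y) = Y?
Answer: 30983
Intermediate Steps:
s(T, x) = -5 (s(T, x) = -2 - 3 = -5)
t = 121 (t = -11*(-5 - 6) = -11*(-11) = 121)
t*256 + r(7) = 121*256 + 7 = 30976 + 7 = 30983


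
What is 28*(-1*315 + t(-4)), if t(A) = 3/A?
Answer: -8841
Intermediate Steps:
28*(-1*315 + t(-4)) = 28*(-1*315 + 3/(-4)) = 28*(-315 + 3*(-¼)) = 28*(-315 - ¾) = 28*(-1263/4) = -8841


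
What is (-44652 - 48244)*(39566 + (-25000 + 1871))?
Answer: -1526931552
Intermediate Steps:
(-44652 - 48244)*(39566 + (-25000 + 1871)) = -92896*(39566 - 23129) = -92896*16437 = -1526931552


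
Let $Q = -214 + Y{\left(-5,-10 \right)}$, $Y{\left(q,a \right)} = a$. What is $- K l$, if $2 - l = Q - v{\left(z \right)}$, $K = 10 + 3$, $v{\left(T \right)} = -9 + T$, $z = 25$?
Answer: $-3146$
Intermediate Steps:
$Q = -224$ ($Q = -214 - 10 = -224$)
$K = 13$
$l = 242$ ($l = 2 - \left(-224 - \left(-9 + 25\right)\right) = 2 - \left(-224 - 16\right) = 2 - -240 = 2 + 240 = 242$)
$- K l = \left(-1\right) 13 \cdot 242 = \left(-13\right) 242 = -3146$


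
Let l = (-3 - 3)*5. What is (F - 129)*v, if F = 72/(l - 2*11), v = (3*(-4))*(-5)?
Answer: -101700/13 ≈ -7823.1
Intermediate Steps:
l = -30 (l = -6*5 = -30)
v = 60 (v = -12*(-5) = 60)
F = -18/13 (F = 72/(-30 - 2*11) = 72/(-30 - 1*22) = 72/(-30 - 22) = 72/(-52) = 72*(-1/52) = -18/13 ≈ -1.3846)
(F - 129)*v = (-18/13 - 129)*60 = -1695/13*60 = -101700/13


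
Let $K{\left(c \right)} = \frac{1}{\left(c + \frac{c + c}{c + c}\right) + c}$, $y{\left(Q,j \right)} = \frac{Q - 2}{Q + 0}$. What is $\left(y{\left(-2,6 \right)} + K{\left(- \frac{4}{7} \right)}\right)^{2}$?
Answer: $25$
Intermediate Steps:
$y{\left(Q,j \right)} = \frac{-2 + Q}{Q}$
$K{\left(c \right)} = \frac{1}{1 + 2 c}$ ($K{\left(c \right)} = \frac{1}{\left(c + \frac{2 c}{2 c}\right) + c} = \frac{1}{\left(c + 2 c \frac{1}{2 c}\right) + c} = \frac{1}{\left(c + 1\right) + c} = \frac{1}{\left(1 + c\right) + c} = \frac{1}{1 + 2 c}$)
$\left(y{\left(-2,6 \right)} + K{\left(- \frac{4}{7} \right)}\right)^{2} = \left(\frac{-2 - 2}{-2} + \frac{1}{1 + 2 \left(- \frac{4}{7}\right)}\right)^{2} = \left(\left(- \frac{1}{2}\right) \left(-4\right) + \frac{1}{1 + 2 \left(\left(-4\right) \frac{1}{7}\right)}\right)^{2} = \left(2 + \frac{1}{1 + 2 \left(- \frac{4}{7}\right)}\right)^{2} = \left(2 + \frac{1}{1 - \frac{8}{7}}\right)^{2} = \left(2 + \frac{1}{- \frac{1}{7}}\right)^{2} = \left(2 - 7\right)^{2} = \left(-5\right)^{2} = 25$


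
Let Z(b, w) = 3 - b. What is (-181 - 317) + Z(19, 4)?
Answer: -514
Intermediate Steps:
(-181 - 317) + Z(19, 4) = (-181 - 317) + (3 - 1*19) = -498 + (3 - 19) = -498 - 16 = -514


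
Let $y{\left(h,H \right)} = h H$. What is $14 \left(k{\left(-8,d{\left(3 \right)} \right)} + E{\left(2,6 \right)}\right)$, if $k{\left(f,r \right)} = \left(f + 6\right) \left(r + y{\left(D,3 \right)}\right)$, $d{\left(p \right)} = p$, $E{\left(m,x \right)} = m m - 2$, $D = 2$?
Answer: $-224$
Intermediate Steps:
$E{\left(m,x \right)} = -2 + m^{2}$ ($E{\left(m,x \right)} = m^{2} - 2 = -2 + m^{2}$)
$y{\left(h,H \right)} = H h$
$k{\left(f,r \right)} = \left(6 + f\right) \left(6 + r\right)$ ($k{\left(f,r \right)} = \left(f + 6\right) \left(r + 3 \cdot 2\right) = \left(6 + f\right) \left(r + 6\right) = \left(6 + f\right) \left(6 + r\right)$)
$14 \left(k{\left(-8,d{\left(3 \right)} \right)} + E{\left(2,6 \right)}\right) = 14 \left(\left(36 + 6 \left(-8\right) + 6 \cdot 3 - 24\right) - \left(2 - 2^{2}\right)\right) = 14 \left(\left(36 - 48 + 18 - 24\right) + \left(-2 + 4\right)\right) = 14 \left(-18 + 2\right) = 14 \left(-16\right) = -224$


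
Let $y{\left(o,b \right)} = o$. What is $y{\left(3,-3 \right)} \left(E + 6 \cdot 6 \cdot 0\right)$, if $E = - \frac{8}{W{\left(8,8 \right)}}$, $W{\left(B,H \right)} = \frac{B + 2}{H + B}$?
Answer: $- \frac{192}{5} \approx -38.4$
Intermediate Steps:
$W{\left(B,H \right)} = \frac{2 + B}{B + H}$
$E = - \frac{64}{5}$ ($E = - \frac{8}{\frac{1}{8 + 8} \left(2 + 8\right)} = - \frac{8}{\frac{1}{16} \cdot 10} = - \frac{8}{\frac{5}{8}} = \left(-8\right) \frac{8}{5} = - \frac{64}{5} \approx -12.8$)
$y{\left(3,-3 \right)} \left(E + 6 \cdot 6 \cdot 0\right) = 3 \left(- \frac{64}{5} + 6 \cdot 6 \cdot 0\right) = 3 \left(- \frac{64}{5} + 36 \cdot 0\right) = 3 \left(- \frac{64}{5} + 0\right) = 3 \left(- \frac{64}{5}\right) = - \frac{192}{5}$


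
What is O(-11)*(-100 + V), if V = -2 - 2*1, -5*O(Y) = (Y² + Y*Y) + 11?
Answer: 26312/5 ≈ 5262.4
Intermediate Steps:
O(Y) = -11/5 - 2*Y²/5 (O(Y) = -((Y² + Y*Y) + 11)/5 = -((Y² + Y²) + 11)/5 = -(2*Y² + 11)/5 = -(11 + 2*Y²)/5 = -11/5 - 2*Y²/5)
V = -4 (V = -2 - 2 = -4)
O(-11)*(-100 + V) = (-11/5 - ⅖*(-11)²)*(-100 - 4) = (-11/5 - ⅖*121)*(-104) = (-11/5 - 242/5)*(-104) = -253/5*(-104) = 26312/5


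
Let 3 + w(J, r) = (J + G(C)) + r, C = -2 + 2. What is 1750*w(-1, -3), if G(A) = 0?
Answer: -12250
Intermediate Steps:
C = 0
w(J, r) = -3 + J + r (w(J, r) = -3 + ((J + 0) + r) = -3 + (J + r) = -3 + J + r)
1750*w(-1, -3) = 1750*(-3 - 1 - 3) = 1750*(-7) = -12250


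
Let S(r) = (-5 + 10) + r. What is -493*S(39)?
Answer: -21692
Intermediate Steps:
S(r) = 5 + r
-493*S(39) = -493*(5 + 39) = -493*44 = -21692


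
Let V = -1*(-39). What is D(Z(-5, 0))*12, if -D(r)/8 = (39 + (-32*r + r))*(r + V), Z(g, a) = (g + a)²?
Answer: 4521984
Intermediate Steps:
V = 39
Z(g, a) = (a + g)²
D(r) = -8*(39 + r)*(39 - 31*r) (D(r) = -8*(39 + (-32*r + r))*(r + 39) = -8*(39 - 31*r)*(39 + r) = -8*(39 + r)*(39 - 31*r))
D(Z(-5, 0))*12 = (-12168 + 248*((0 - 5)²)² + 9360*(0 - 5)²)*12 = (-12168 + 248*((-5)²)² + 9360*(-5)²)*12 = (-12168 + 248*25² + 9360*25)*12 = (-12168 + 248*625 + 234000)*12 = (-12168 + 155000 + 234000)*12 = 376832*12 = 4521984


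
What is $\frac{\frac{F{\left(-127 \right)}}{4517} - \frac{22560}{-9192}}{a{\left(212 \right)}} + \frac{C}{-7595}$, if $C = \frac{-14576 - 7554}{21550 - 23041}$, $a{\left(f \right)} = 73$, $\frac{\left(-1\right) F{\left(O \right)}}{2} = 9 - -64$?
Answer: $\frac{8930810835320}{286027073067687} \approx 0.031224$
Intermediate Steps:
$F{\left(O \right)} = -146$ ($F{\left(O \right)} = - 2 \left(9 - -64\right) = - 2 \left(9 + 64\right) = \left(-2\right) 73 = -146$)
$C = \frac{22130}{1491}$ ($C = - \frac{22130}{-1491} = \left(-22130\right) \left(- \frac{1}{1491}\right) = \frac{22130}{1491} \approx 14.842$)
$\frac{\frac{F{\left(-127 \right)}}{4517} - \frac{22560}{-9192}}{a{\left(212 \right)}} + \frac{C}{-7595} = \frac{- \frac{146}{4517} - \frac{22560}{-9192}}{73} + \frac{22130}{1491 \left(-7595\right)} = \left(\left(-146\right) \frac{1}{4517} - - \frac{940}{383}\right) \frac{1}{73} + \frac{22130}{1491} \left(- \frac{1}{7595}\right) = \left(- \frac{146}{4517} + \frac{940}{383}\right) \frac{1}{73} - \frac{4426}{2264829} = \frac{4190062}{1730011} \cdot \frac{1}{73} - \frac{4426}{2264829} = \frac{4190062}{126290803} - \frac{4426}{2264829} = \frac{8930810835320}{286027073067687}$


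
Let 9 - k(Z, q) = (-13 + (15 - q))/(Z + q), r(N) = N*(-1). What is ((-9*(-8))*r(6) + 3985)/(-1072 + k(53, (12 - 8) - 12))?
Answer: -31977/9569 ≈ -3.3417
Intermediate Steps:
r(N) = -N
k(Z, q) = 9 - (2 - q)/(Z + q) (k(Z, q) = 9 - (-13 + (15 - q))/(Z + q) = 9 - (2 - q)/(Z + q))
((-9*(-8))*r(6) + 3985)/(-1072 + k(53, (12 - 8) - 12)) = ((-9*(-8))*(-1*6) + 3985)/(-1072 + (-2 + 9*53 + 10*((12 - 8) - 12))/(53 + ((12 - 8) - 12))) = (72*(-6) + 3985)/(-1072 + (-2 + 477 + 10*(4 - 12))/(53 + (4 - 12))) = (-432 + 3985)/(-1072 + (-2 + 477 + 10*(-8))/(53 - 8)) = 3553/(-1072 + (-2 + 477 - 80)/45) = 3553/(-1072 + (1/45)*395) = 3553/(-1072 + 79/9) = 3553/(-9569/9) = 3553*(-9/9569) = -31977/9569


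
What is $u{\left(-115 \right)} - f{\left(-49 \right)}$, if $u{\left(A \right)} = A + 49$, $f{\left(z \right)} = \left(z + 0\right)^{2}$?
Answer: $-2467$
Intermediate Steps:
$f{\left(z \right)} = z^{2}$
$u{\left(A \right)} = 49 + A$
$u{\left(-115 \right)} - f{\left(-49 \right)} = \left(49 - 115\right) - \left(-49\right)^{2} = -66 - 2401 = -2467$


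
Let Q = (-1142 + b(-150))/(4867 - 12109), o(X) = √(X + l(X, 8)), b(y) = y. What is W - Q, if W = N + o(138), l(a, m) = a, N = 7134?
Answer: 1519504/213 + 2*√69 ≈ 7150.4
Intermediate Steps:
o(X) = √2*√X (o(X) = √(X + X) = √(2*X) = √2*√X)
Q = 38/213 (Q = (-1142 - 150)/(4867 - 12109) = -1292/(-7242) = -1292*(-1/7242) = 38/213 ≈ 0.17840)
W = 7134 + 2*√69 (W = 7134 + √2*√138 = 7134 + 2*√69 ≈ 7150.6)
W - Q = (7134 + 2*√69) - 1*38/213 = (7134 + 2*√69) - 38/213 = 1519504/213 + 2*√69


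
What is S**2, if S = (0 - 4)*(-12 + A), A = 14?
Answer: 64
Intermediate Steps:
S = -8 (S = (0 - 4)*(-12 + 14) = -4*2 = -8)
S**2 = (-8)**2 = 64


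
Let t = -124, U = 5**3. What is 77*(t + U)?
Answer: 77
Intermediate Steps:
U = 125
77*(t + U) = 77*(-124 + 125) = 77*1 = 77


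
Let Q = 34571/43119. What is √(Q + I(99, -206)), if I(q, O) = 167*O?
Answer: I*√7106707174197/14373 ≈ 185.48*I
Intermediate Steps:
Q = 34571/43119 (Q = 34571*(1/43119) = 34571/43119 ≈ 0.80176)
√(Q + I(99, -206)) = √(34571/43119 + 167*(-206)) = √(34571/43119 - 34402) = √(-1483345267/43119) = I*√7106707174197/14373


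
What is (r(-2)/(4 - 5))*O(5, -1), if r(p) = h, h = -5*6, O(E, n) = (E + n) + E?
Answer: 270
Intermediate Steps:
O(E, n) = n + 2*E
h = -30
r(p) = -30
(r(-2)/(4 - 5))*O(5, -1) = (-30/(4 - 5))*(-1 + 2*5) = (-30/(-1))*(-1 + 10) = -30*(-1)*9 = 30*9 = 270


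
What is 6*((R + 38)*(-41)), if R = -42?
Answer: 984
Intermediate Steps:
6*((R + 38)*(-41)) = 6*((-42 + 38)*(-41)) = 6*(-4*(-41)) = 6*164 = 984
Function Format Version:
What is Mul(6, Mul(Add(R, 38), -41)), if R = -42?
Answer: 984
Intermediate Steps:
Mul(6, Mul(Add(R, 38), -41)) = Mul(6, Mul(Add(-42, 38), -41)) = Mul(6, Mul(-4, -41)) = Mul(6, 164) = 984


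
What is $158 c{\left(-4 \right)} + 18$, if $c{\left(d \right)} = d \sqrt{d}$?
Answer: $18 - 1264 i \approx 18.0 - 1264.0 i$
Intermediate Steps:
$c{\left(d \right)} = d^{\frac{3}{2}}$
$158 c{\left(-4 \right)} + 18 = 158 \left(-4\right)^{\frac{3}{2}} + 18 = 158 \left(- 8 i\right) + 18 = - 1264 i + 18 = 18 - 1264 i$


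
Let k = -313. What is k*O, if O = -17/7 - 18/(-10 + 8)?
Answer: -14398/7 ≈ -2056.9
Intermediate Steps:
O = 46/7 (O = -17*1/7 - 18/(-2) = -17/7 - 18*(-1/2) = -17/7 + 9 = 46/7 ≈ 6.5714)
k*O = -313*46/7 = -14398/7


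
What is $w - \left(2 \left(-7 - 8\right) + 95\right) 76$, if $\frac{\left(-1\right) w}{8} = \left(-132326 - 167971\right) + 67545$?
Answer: $1857076$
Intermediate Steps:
$w = 1862016$ ($w = - 8 \left(\left(-132326 - 167971\right) + 67545\right) = - 8 \left(-300297 + 67545\right) = \left(-8\right) \left(-232752\right) = 1862016$)
$w - \left(2 \left(-7 - 8\right) + 95\right) 76 = 1862016 - \left(2 \left(-7 - 8\right) + 95\right) 76 = 1862016 - \left(2 \left(-15\right) + 95\right) 76 = 1862016 - \left(-30 + 95\right) 76 = 1862016 - 65 \cdot 76 = 1862016 - 4940 = 1857076$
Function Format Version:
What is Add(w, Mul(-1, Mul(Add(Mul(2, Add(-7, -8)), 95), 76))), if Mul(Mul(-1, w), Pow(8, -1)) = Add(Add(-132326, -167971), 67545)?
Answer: 1857076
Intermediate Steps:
w = 1862016 (w = Mul(-8, Add(Add(-132326, -167971), 67545)) = Mul(-8, Add(-300297, 67545)) = Mul(-8, -232752) = 1862016)
Add(w, Mul(-1, Mul(Add(Mul(2, Add(-7, -8)), 95), 76))) = Add(1862016, Mul(-1, Mul(Add(Mul(2, Add(-7, -8)), 95), 76))) = Add(1862016, Mul(-1, Mul(Add(Mul(2, -15), 95), 76))) = Add(1862016, Mul(-1, Mul(Add(-30, 95), 76))) = Add(1862016, Mul(-1, Mul(65, 76))) = Add(1862016, Mul(-1, 4940)) = Add(1862016, -4940) = 1857076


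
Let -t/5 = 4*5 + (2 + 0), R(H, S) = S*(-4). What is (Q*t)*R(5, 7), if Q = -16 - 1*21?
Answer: -113960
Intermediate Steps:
Q = -37 (Q = -16 - 21 = -37)
R(H, S) = -4*S
t = -110 (t = -5*(4*5 + (2 + 0)) = -5*(20 + 2) = -5*22 = -110)
(Q*t)*R(5, 7) = (-37*(-110))*(-4*7) = 4070*(-28) = -113960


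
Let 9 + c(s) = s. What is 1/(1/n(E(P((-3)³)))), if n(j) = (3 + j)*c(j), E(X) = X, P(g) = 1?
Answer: -32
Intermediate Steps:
c(s) = -9 + s
n(j) = (-9 + j)*(3 + j) (n(j) = (3 + j)*(-9 + j) = (-9 + j)*(3 + j))
1/(1/n(E(P((-3)³)))) = 1/(1/((-9 + 1)*(3 + 1))) = 1/(1/(-8*4)) = 1/(1/(-32)) = 1/(-1/32) = -32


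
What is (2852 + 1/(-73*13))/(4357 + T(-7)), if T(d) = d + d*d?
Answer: 32609/50297 ≈ 0.64833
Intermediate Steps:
T(d) = d + d²
(2852 + 1/(-73*13))/(4357 + T(-7)) = (2852 + 1/(-73*13))/(4357 - 7*(1 - 7)) = (2852 + 1/(-949))/(4357 - 7*(-6)) = (2852 - 1/949)/(4357 + 42) = (2706547/949)/4399 = (2706547/949)*(1/4399) = 32609/50297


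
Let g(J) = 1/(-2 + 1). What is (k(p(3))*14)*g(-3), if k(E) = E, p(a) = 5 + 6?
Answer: -154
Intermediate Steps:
g(J) = -1 (g(J) = 1/(-1) = -1)
p(a) = 11
(k(p(3))*14)*g(-3) = (11*14)*(-1) = 154*(-1) = -154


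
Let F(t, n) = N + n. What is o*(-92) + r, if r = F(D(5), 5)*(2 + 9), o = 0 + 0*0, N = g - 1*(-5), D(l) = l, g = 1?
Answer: 121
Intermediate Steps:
N = 6 (N = 1 - 1*(-5) = 1 + 5 = 6)
F(t, n) = 6 + n
o = 0 (o = 0 + 0 = 0)
r = 121 (r = (6 + 5)*(2 + 9) = 11*11 = 121)
o*(-92) + r = 0*(-92) + 121 = 0 + 121 = 121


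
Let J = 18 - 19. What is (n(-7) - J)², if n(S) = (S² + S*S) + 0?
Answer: 9801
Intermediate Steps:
n(S) = 2*S² (n(S) = (S² + S²) + 0 = 2*S² + 0 = 2*S²)
J = -1
(n(-7) - J)² = (2*(-7)² - 1*(-1))² = (2*49 + 1)² = (98 + 1)² = 99² = 9801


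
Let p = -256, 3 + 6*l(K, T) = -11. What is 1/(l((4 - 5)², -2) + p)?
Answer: -3/775 ≈ -0.0038710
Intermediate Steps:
l(K, T) = -7/3 (l(K, T) = -½ + (⅙)*(-11) = -½ - 11/6 = -7/3)
1/(l((4 - 5)², -2) + p) = 1/(-7/3 - 256) = 1/(-775/3) = -3/775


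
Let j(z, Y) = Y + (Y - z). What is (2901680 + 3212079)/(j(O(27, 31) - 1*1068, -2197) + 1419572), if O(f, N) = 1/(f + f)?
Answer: 330142986/76477283 ≈ 4.3169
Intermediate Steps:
O(f, N) = 1/(2*f)
j(z, Y) = -z + 2*Y
(2901680 + 3212079)/(j(O(27, 31) - 1*1068, -2197) + 1419572) = (2901680 + 3212079)/((-((1/2)/27 - 1*1068) + 2*(-2197)) + 1419572) = 6113759/((-((1/2)*(1/27) - 1068) - 4394) + 1419572) = 6113759/((-(1/54 - 1068) - 4394) + 1419572) = 6113759/((-1*(-57671/54) - 4394) + 1419572) = 6113759/((57671/54 - 4394) + 1419572) = 6113759/(-179605/54 + 1419572) = 6113759/(76477283/54) = 6113759*(54/76477283) = 330142986/76477283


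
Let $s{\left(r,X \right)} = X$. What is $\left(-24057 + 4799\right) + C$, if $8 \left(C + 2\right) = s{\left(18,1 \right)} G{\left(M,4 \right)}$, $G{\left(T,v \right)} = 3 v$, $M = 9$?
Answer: $- \frac{38517}{2} \approx -19259.0$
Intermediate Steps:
$C = - \frac{1}{2}$ ($C = -2 + \frac{1 \cdot 3 \cdot 4}{8} = -2 + \frac{1 \cdot 12}{8} = -2 + \frac{1}{8} \cdot 12 = -2 + \frac{3}{2} = - \frac{1}{2} \approx -0.5$)
$\left(-24057 + 4799\right) + C = \left(-24057 + 4799\right) - \frac{1}{2} = -19258 - \frac{1}{2} = - \frac{38517}{2}$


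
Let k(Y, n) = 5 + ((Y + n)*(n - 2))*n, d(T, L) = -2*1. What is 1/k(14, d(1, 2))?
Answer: 1/101 ≈ 0.0099010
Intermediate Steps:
d(T, L) = -2
k(Y, n) = 5 + n*(-2 + n)*(Y + n) (k(Y, n) = 5 + ((Y + n)*(-2 + n))*n = 5 + ((-2 + n)*(Y + n))*n = 5 + n*(-2 + n)*(Y + n))
1/k(14, d(1, 2)) = 1/(5 + (-2)³ - 2*(-2)² + 14*(-2)² - 2*14*(-2)) = 1/(5 - 8 - 2*4 + 14*4 + 56) = 1/(5 - 8 - 8 + 56 + 56) = 1/101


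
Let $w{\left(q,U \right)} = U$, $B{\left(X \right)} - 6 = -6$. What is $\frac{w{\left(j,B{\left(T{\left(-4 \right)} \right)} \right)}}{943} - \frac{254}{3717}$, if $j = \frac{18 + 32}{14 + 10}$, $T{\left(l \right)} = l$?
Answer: $- \frac{254}{3717} \approx -0.068335$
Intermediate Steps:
$j = \frac{25}{12}$ ($j = \frac{50}{24} = 50 \cdot \frac{1}{24} = \frac{25}{12} \approx 2.0833$)
$B{\left(X \right)} = 0$ ($B{\left(X \right)} = 6 - 6 = 0$)
$\frac{w{\left(j,B{\left(T{\left(-4 \right)} \right)} \right)}}{943} - \frac{254}{3717} = \frac{0}{943} - \frac{254}{3717} = 0 \cdot \frac{1}{943} - \frac{254}{3717} = 0 - \frac{254}{3717} = - \frac{254}{3717}$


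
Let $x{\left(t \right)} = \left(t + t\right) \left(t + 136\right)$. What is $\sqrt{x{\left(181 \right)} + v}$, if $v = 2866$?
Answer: $2 \sqrt{29405} \approx 342.96$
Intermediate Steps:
$x{\left(t \right)} = 2 t \left(136 + t\right)$
$\sqrt{x{\left(181 \right)} + v} = \sqrt{2 \cdot 181 \left(136 + 181\right) + 2866} = \sqrt{2 \cdot 181 \cdot 317 + 2866} = \sqrt{114754 + 2866} = \sqrt{117620} = 2 \sqrt{29405}$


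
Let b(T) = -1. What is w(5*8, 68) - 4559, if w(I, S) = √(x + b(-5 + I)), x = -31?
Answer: -4559 + 4*I*√2 ≈ -4559.0 + 5.6569*I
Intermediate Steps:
w(I, S) = 4*I*√2 (w(I, S) = √(-31 - 1) = √(-32) = 4*I*√2)
w(5*8, 68) - 4559 = 4*I*√2 - 4559 = -4559 + 4*I*√2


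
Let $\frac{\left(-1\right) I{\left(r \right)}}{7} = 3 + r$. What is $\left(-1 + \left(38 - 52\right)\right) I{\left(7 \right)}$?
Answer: $1050$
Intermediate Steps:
$I{\left(r \right)} = -21 - 7 r$ ($I{\left(r \right)} = - 7 \left(3 + r\right) = -21 - 7 r$)
$\left(-1 + \left(38 - 52\right)\right) I{\left(7 \right)} = \left(-1 + \left(38 - 52\right)\right) \left(-21 - 49\right) = \left(-1 - 14\right) \left(-70\right) = \left(-15\right) \left(-70\right) = 1050$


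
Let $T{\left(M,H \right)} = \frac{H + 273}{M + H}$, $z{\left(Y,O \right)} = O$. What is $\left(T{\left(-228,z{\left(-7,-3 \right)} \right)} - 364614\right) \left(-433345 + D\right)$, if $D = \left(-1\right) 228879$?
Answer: $\frac{18592182498432}{77} \approx 2.4146 \cdot 10^{11}$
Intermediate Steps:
$D = -228879$
$T{\left(M,H \right)} = \frac{273 + H}{H + M}$
$\left(T{\left(-228,z{\left(-7,-3 \right)} \right)} - 364614\right) \left(-433345 + D\right) = \left(\frac{273 - 3}{-3 - 228} - 364614\right) \left(-433345 - 228879\right) = \left(\frac{1}{-231} \cdot 270 - 364614\right) \left(-662224\right) = \left(\left(- \frac{1}{231}\right) 270 - 364614\right) \left(-662224\right) = \left(- \frac{90}{77} - 364614\right) \left(-662224\right) = \left(- \frac{28075368}{77}\right) \left(-662224\right) = \frac{18592182498432}{77}$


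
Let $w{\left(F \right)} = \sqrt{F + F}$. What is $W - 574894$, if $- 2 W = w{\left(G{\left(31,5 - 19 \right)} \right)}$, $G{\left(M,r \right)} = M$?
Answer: $-574894 - \frac{\sqrt{62}}{2} \approx -5.749 \cdot 10^{5}$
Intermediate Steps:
$w{\left(F \right)} = \sqrt{2} \sqrt{F}$ ($w{\left(F \right)} = \sqrt{2 F} = \sqrt{2} \sqrt{F}$)
$W = - \frac{\sqrt{62}}{2}$ ($W = - \frac{\sqrt{2} \sqrt{31}}{2} = - \frac{\sqrt{62}}{2} \approx -3.937$)
$W - 574894 = - \frac{\sqrt{62}}{2} - 574894 = -574894 - \frac{\sqrt{62}}{2}$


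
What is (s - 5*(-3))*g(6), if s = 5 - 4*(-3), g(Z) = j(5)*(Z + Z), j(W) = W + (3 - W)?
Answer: 1152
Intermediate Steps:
j(W) = 3
g(Z) = 6*Z (g(Z) = 3*(Z + Z) = 3*(2*Z) = 6*Z)
s = 17 (s = 5 + 12 = 17)
(s - 5*(-3))*g(6) = (17 - 5*(-3))*(6*6) = (17 + 15)*36 = 32*36 = 1152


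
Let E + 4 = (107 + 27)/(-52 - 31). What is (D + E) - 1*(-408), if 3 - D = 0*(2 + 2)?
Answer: 33647/83 ≈ 405.39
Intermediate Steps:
E = -466/83 (E = -4 + (107 + 27)/(-52 - 31) = -4 + 134/(-83) = -4 + 134*(-1/83) = -4 - 134/83 = -466/83 ≈ -5.6145)
D = 3 (D = 3 - 0*(2 + 2) = 3 - 0*4 = 3 - 1*0 = 3 + 0 = 3)
(D + E) - 1*(-408) = (3 - 466/83) - 1*(-408) = -217/83 + 408 = 33647/83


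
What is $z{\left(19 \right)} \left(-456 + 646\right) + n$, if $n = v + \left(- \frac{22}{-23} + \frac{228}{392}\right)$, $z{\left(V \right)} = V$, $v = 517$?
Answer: $\frac{9305725}{2254} \approx 4128.5$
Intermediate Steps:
$n = \frac{1168785}{2254}$ ($n = 517 + \left(- \frac{22}{-23} + \frac{228}{392}\right) = 517 + \left(\left(-22\right) \left(- \frac{1}{23}\right) + 228 \cdot \frac{1}{392}\right) = 517 + \left(\frac{22}{23} + \frac{57}{98}\right) = 517 + \frac{3467}{2254} = \frac{1168785}{2254} \approx 518.54$)
$z{\left(19 \right)} \left(-456 + 646\right) + n = 19 \left(-456 + 646\right) + \frac{1168785}{2254} = 19 \cdot 190 + \frac{1168785}{2254} = 3610 + \frac{1168785}{2254} = \frac{9305725}{2254}$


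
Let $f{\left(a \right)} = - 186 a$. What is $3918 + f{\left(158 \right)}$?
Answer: $-25470$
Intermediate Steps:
$3918 + f{\left(158 \right)} = 3918 - 29388 = -25470$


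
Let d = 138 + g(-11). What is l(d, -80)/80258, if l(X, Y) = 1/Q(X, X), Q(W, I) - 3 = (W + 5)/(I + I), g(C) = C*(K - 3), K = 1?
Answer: 32/9029025 ≈ 3.5441e-6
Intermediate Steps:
g(C) = -2*C (g(C) = C*(1 - 3) = C*(-2) = -2*C)
Q(W, I) = 3 + (5 + W)/(2*I) (Q(W, I) = 3 + (W + 5)/(I + I) = 3 + (5 + W)/((2*I)) = 3 + (5 + W)*(1/(2*I)) = 3 + (5 + W)/(2*I))
d = 160 (d = 138 - 2*(-11) = 138 + 22 = 160)
l(X, Y) = 2*X/(5 + 7*X) (l(X, Y) = 1/((5 + X + 6*X)/(2*X)) = 1/((5 + 7*X)/(2*X)) = 2*X/(5 + 7*X))
l(d, -80)/80258 = (2*160/(5 + 7*160))/80258 = (2*160/(5 + 1120))*(1/80258) = (2*160/1125)*(1/80258) = (2*160*(1/1125))*(1/80258) = (64/225)*(1/80258) = 32/9029025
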